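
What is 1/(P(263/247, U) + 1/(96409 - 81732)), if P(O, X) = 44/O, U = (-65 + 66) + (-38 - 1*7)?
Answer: 3860051/159509899 ≈ 0.024199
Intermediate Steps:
U = -44 (U = 1 + (-38 - 7) = 1 - 45 = -44)
1/(P(263/247, U) + 1/(96409 - 81732)) = 1/(44/((263/247)) + 1/(96409 - 81732)) = 1/(44/((263*(1/247))) + 1/14677) = 1/(44/(263/247) + 1/14677) = 1/(44*(247/263) + 1/14677) = 1/(10868/263 + 1/14677) = 1/(159509899/3860051) = 3860051/159509899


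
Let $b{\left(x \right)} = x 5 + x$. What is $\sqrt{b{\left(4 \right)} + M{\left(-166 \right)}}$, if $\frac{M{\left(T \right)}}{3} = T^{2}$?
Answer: $6 \sqrt{2297} \approx 287.56$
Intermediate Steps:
$b{\left(x \right)} = 6 x$ ($b{\left(x \right)} = 5 x + x = 6 x$)
$M{\left(T \right)} = 3 T^{2}$
$\sqrt{b{\left(4 \right)} + M{\left(-166 \right)}} = \sqrt{6 \cdot 4 + 3 \left(-166\right)^{2}} = \sqrt{24 + 3 \cdot 27556} = \sqrt{24 + 82668} = \sqrt{82692} = 6 \sqrt{2297}$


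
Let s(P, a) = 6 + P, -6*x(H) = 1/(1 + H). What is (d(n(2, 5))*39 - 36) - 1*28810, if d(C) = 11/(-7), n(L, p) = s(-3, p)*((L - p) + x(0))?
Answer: -202351/7 ≈ -28907.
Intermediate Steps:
x(H) = -1/(6*(1 + H))
n(L, p) = -½ - 3*p + 3*L (n(L, p) = (6 - 3)*((L - p) - 1/(6 + 6*0)) = 3*((L - p) - 1/(6 + 0)) = 3*((L - p) - 1/6) = 3*((L - p) - 1*⅙) = 3*((L - p) - ⅙) = 3*(-⅙ + L - p) = -½ - 3*p + 3*L)
d(C) = -11/7 (d(C) = 11*(-⅐) = -11/7)
(d(n(2, 5))*39 - 36) - 1*28810 = (-11/7*39 - 36) - 1*28810 = (-429/7 - 36) - 28810 = -681/7 - 28810 = -202351/7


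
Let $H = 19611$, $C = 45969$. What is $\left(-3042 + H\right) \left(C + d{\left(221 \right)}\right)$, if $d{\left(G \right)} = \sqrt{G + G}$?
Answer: $761660361 + 16569 \sqrt{442} \approx 7.6201 \cdot 10^{8}$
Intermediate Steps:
$d{\left(G \right)} = \sqrt{2} \sqrt{G}$ ($d{\left(G \right)} = \sqrt{2 G} = \sqrt{2} \sqrt{G}$)
$\left(-3042 + H\right) \left(C + d{\left(221 \right)}\right) = \left(-3042 + 19611\right) \left(45969 + \sqrt{2} \sqrt{221}\right) = 16569 \left(45969 + \sqrt{442}\right) = 761660361 + 16569 \sqrt{442}$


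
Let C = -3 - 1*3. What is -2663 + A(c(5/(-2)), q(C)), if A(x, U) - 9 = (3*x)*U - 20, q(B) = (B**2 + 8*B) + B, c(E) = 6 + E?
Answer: -2863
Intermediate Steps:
C = -6 (C = -3 - 3 = -6)
q(B) = B**2 + 9*B
A(x, U) = -11 + 3*U*x (A(x, U) = 9 + ((3*x)*U - 20) = 9 + (3*U*x - 20) = 9 + (-20 + 3*U*x) = -11 + 3*U*x)
-2663 + A(c(5/(-2)), q(C)) = -2663 + (-11 + 3*(-6*(9 - 6))*(6 + 5/(-2))) = -2663 + (-11 + 3*(-6*3)*(6 + 5*(-1/2))) = -2663 + (-11 + 3*(-18)*(6 - 5/2)) = -2663 + (-11 + 3*(-18)*(7/2)) = -2663 + (-11 - 189) = -2663 - 200 = -2863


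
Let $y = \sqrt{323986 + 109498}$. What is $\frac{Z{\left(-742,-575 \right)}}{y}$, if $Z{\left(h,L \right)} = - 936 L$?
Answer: $\frac{269100 \sqrt{108371}}{108371} \approx 817.44$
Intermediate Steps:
$y = 2 \sqrt{108371}$ ($y = \sqrt{433484} = 2 \sqrt{108371} \approx 658.39$)
$\frac{Z{\left(-742,-575 \right)}}{y} = \frac{\left(-936\right) \left(-575\right)}{2 \sqrt{108371}} = 538200 \frac{\sqrt{108371}}{216742} = \frac{269100 \sqrt{108371}}{108371}$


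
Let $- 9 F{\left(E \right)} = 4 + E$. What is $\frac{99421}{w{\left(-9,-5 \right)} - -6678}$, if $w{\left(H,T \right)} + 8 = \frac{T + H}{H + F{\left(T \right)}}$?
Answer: $\frac{3976840}{266863} \approx 14.902$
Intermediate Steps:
$F{\left(E \right)} = - \frac{4}{9} - \frac{E}{9}$ ($F{\left(E \right)} = - \frac{4 + E}{9} = - \frac{4}{9} - \frac{E}{9}$)
$w{\left(H,T \right)} = -8 + \frac{H + T}{- \frac{4}{9} + H - \frac{T}{9}}$ ($w{\left(H,T \right)} = -8 + \frac{T + H}{H - \left(\frac{4}{9} + \frac{T}{9}\right)} = -8 + \frac{H + T}{- \frac{4}{9} + H - \frac{T}{9}}$)
$\frac{99421}{w{\left(-9,-5 \right)} - -6678} = \frac{99421}{\frac{-32 - -85 + 63 \left(-9\right)}{4 - 5 - -81} - -6678} = \frac{99421}{\frac{-32 + 85 - 567}{4 - 5 + 81} + 6678} = \frac{99421}{\frac{1}{80} \left(-514\right) + 6678} = \frac{99421}{- \frac{257}{40} + 6678} = \frac{99421}{\frac{266863}{40}} = 99421 \cdot \frac{40}{266863} = \frac{3976840}{266863}$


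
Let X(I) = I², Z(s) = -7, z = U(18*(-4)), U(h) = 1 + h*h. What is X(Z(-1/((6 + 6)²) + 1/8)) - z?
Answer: -5136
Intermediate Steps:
U(h) = 1 + h²
z = 5185 (z = 1 + (18*(-4))² = 1 + (-72)² = 1 + 5184 = 5185)
X(Z(-1/((6 + 6)²) + 1/8)) - z = (-7)² - 1*5185 = 49 - 5185 = -5136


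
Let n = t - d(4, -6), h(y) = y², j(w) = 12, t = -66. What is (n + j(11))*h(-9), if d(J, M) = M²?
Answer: -7290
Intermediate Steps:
n = -102 (n = -66 - 1*(-6)² = -66 - 1*36 = -66 - 36 = -102)
(n + j(11))*h(-9) = (-102 + 12)*(-9)² = -90*81 = -7290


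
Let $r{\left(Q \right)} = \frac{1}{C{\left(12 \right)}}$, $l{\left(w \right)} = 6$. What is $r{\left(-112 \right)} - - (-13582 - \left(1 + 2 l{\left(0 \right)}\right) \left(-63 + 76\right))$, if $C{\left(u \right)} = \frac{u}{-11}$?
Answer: $- \frac{165023}{12} \approx -13752.0$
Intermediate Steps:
$C{\left(u \right)} = - \frac{u}{11}$ ($C{\left(u \right)} = u \left(- \frac{1}{11}\right) = - \frac{u}{11}$)
$r{\left(Q \right)} = - \frac{11}{12}$ ($r{\left(Q \right)} = \frac{1}{\left(- \frac{1}{11}\right) 12} = \frac{1}{- \frac{12}{11}} = - \frac{11}{12}$)
$r{\left(-112 \right)} - - (-13582 - \left(1 + 2 l{\left(0 \right)}\right) \left(-63 + 76\right)) = - \frac{11}{12} - - (-13582 - \left(1 + 2 \cdot 6\right) \left(-63 + 76\right)) = - \frac{11}{12} - - (-13582 - \left(1 + 12\right) 13) = - \frac{11}{12} - - (-13582 - 13 \cdot 13) = - \frac{11}{12} - - (-13582 - 169) = - \frac{11}{12} - \left(-1\right) \left(-13751\right) = - \frac{11}{12} - 13751 = - \frac{165023}{12}$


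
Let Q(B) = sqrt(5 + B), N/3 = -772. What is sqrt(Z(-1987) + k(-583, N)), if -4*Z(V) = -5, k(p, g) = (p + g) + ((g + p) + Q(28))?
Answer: sqrt(-23187 + 4*sqrt(33))/2 ≈ 76.099*I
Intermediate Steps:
N = -2316 (N = 3*(-772) = -2316)
k(p, g) = sqrt(33) + 2*g + 2*p (k(p, g) = (p + g) + ((g + p) + sqrt(5 + 28)) = (g + p) + ((g + p) + sqrt(33)) = (g + p) + (g + p + sqrt(33)) = sqrt(33) + 2*g + 2*p)
Z(V) = 5/4 (Z(V) = -1/4*(-5) = 5/4)
sqrt(Z(-1987) + k(-583, N)) = sqrt(5/4 + (sqrt(33) + 2*(-2316) + 2*(-583))) = sqrt(5/4 + (sqrt(33) - 4632 - 1166)) = sqrt(5/4 + (-5798 + sqrt(33))) = sqrt(-23187/4 + sqrt(33))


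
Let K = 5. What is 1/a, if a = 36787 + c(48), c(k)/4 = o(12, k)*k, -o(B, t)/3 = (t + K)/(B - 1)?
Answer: 11/374129 ≈ 2.9402e-5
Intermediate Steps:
o(B, t) = -3*(5 + t)/(-1 + B) (o(B, t) = -3*(t + 5)/(B - 1) = -3*(5 + t)/(-1 + B))
c(k) = 4*k*(-15/11 - 3*k/11) (c(k) = 4*((3*(-5 - k)/(-1 + 12))*k) = 4*((3*(-5 - k)/11)*k) = 4*((3*(1/11)*(-5 - k))*k) = 4*((-15/11 - 3*k/11)*k) = 4*(k*(-15/11 - 3*k/11)) = 4*k*(-15/11 - 3*k/11))
a = 374129/11 (a = 36787 - 12/11*48*(5 + 48) = 36787 - 12/11*48*53 = 36787 - 30528/11 = 374129/11 ≈ 34012.)
1/a = 1/(374129/11) = 11/374129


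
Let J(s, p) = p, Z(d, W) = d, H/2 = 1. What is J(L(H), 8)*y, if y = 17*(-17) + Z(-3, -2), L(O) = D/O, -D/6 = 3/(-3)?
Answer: -2336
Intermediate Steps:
H = 2 (H = 2*1 = 2)
D = 6 (D = -18/(-3) = -18*(-1)/3 = -6*(-1) = 6)
L(O) = 6/O
y = -292 (y = 17*(-17) - 3 = -289 - 3 = -292)
J(L(H), 8)*y = 8*(-292) = -2336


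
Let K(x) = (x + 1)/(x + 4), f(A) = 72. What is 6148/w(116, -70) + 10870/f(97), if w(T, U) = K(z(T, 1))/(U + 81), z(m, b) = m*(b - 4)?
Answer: 839391097/12492 ≈ 67194.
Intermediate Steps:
z(m, b) = m*(-4 + b)
K(x) = (1 + x)/(4 + x)
w(T, U) = (1 - 3*T)/((4 - 3*T)*(81 + U)) (w(T, U) = ((1 + T*(-4 + 1))/(4 + T*(-4 + 1)))/(U + 81) = ((1 + T*(-3))/(4 + T*(-3)))/(81 + U) = ((1 - 3*T)/(4 - 3*T))/(81 + U) = (1 - 3*T)/((4 - 3*T)*(81 + U)))
6148/w(116, -70) + 10870/f(97) = 6148/(((1 - 3*116)/((4 - 3*116)*(81 - 70)))) + 10870/72 = 6148/(((1 - 348)/((4 - 348)*11))) + 10870*(1/72) = 6148/(((1/11)*(-347)/(-344))) + 5435/36 = 6148/((-1/344*1/11*(-347))) + 5435/36 = 6148/(347/3784) + 5435/36 = 6148*(3784/347) + 5435/36 = 23264032/347 + 5435/36 = 839391097/12492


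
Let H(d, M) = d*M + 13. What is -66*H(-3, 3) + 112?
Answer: -152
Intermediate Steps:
H(d, M) = 13 + M*d (H(d, M) = M*d + 13 = 13 + M*d)
-66*H(-3, 3) + 112 = -66*(13 + 3*(-3)) + 112 = -66*(13 - 9) + 112 = -66*4 + 112 = -264 + 112 = -152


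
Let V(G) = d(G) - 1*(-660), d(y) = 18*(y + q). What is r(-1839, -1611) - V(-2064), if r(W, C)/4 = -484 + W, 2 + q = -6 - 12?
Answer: 27560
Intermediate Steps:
q = -20 (q = -2 + (-6 - 12) = -2 - 18 = -20)
r(W, C) = -1936 + 4*W (r(W, C) = 4*(-484 + W) = -1936 + 4*W)
d(y) = -360 + 18*y (d(y) = 18*(y - 20) = 18*(-20 + y) = -360 + 18*y)
V(G) = 300 + 18*G (V(G) = (-360 + 18*G) - 1*(-660) = (-360 + 18*G) + 660 = 300 + 18*G)
r(-1839, -1611) - V(-2064) = (-1936 + 4*(-1839)) - (300 + 18*(-2064)) = (-1936 - 7356) - (300 - 37152) = -9292 - 1*(-36852) = -9292 + 36852 = 27560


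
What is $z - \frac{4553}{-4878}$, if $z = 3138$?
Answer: $\frac{15311717}{4878} \approx 3138.9$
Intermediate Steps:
$z - \frac{4553}{-4878} = 3138 - \frac{4553}{-4878} = 3138 - - \frac{4553}{4878} = 3138 + \frac{4553}{4878} = \frac{15311717}{4878}$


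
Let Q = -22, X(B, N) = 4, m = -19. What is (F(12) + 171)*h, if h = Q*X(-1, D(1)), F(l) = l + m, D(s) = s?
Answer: -14432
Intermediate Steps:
F(l) = -19 + l (F(l) = l - 19 = -19 + l)
h = -88 (h = -22*4 = -88)
(F(12) + 171)*h = ((-19 + 12) + 171)*(-88) = (-7 + 171)*(-88) = 164*(-88) = -14432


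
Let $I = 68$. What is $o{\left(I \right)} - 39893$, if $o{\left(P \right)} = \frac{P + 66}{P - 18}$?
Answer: $- \frac{997258}{25} \approx -39890.0$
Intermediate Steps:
$o{\left(P \right)} = \frac{66 + P}{-18 + P}$
$o{\left(I \right)} - 39893 = \frac{66 + 68}{-18 + 68} - 39893 = \frac{1}{50} \cdot 134 - 39893 = \frac{67}{25} - 39893 = - \frac{997258}{25}$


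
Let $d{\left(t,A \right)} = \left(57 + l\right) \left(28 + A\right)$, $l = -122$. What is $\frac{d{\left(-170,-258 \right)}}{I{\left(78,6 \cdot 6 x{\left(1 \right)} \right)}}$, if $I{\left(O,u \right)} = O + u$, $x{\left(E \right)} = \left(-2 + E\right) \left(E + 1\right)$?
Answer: $\frac{7475}{3} \approx 2491.7$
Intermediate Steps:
$x{\left(E \right)} = \left(1 + E\right) \left(-2 + E\right)$ ($x{\left(E \right)} = \left(-2 + E\right) \left(1 + E\right) = \left(1 + E\right) \left(-2 + E\right)$)
$d{\left(t,A \right)} = -1820 - 65 A$ ($d{\left(t,A \right)} = \left(57 - 122\right) \left(28 + A\right) = - 65 \left(28 + A\right) = -1820 - 65 A$)
$\frac{d{\left(-170,-258 \right)}}{I{\left(78,6 \cdot 6 x{\left(1 \right)} \right)}} = \frac{-1820 - -16770}{78 + 6 \cdot 6 \left(-2 + 1^{2} - 1\right)} = \frac{-1820 + 16770}{78 + 36 \left(-2 + 1 - 1\right)} = \frac{14950}{78 + 36 \left(-2\right)} = \frac{14950}{78 - 72} = \frac{14950}{6} = 14950 \cdot \frac{1}{6} = \frac{7475}{3}$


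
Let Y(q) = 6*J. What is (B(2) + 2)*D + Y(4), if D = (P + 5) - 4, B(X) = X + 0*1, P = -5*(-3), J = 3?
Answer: 82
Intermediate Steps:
P = 15
Y(q) = 18 (Y(q) = 6*3 = 18)
B(X) = X (B(X) = X + 0 = X)
D = 16 (D = (15 + 5) - 4 = 20 - 4 = 16)
(B(2) + 2)*D + Y(4) = (2 + 2)*16 + 18 = 4*16 + 18 = 64 + 18 = 82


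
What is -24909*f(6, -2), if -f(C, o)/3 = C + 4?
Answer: 747270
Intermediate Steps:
f(C, o) = -12 - 3*C (f(C, o) = -3*(C + 4) = -3*(4 + C) = -12 - 3*C)
-24909*f(6, -2) = -24909*(-12 - 3*6) = -24909*(-12 - 18) = -24909*(-30) = 747270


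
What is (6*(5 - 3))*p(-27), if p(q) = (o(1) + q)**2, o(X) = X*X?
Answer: 8112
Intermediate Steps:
o(X) = X**2
p(q) = (1 + q)**2 (p(q) = (1**2 + q)**2 = (1 + q)**2)
(6*(5 - 3))*p(-27) = (6*(5 - 3))*(1 - 27)**2 = (6*2)*(-26)**2 = 12*676 = 8112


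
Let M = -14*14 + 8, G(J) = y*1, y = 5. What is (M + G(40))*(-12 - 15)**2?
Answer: -133407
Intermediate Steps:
G(J) = 5 (G(J) = 5*1 = 5)
M = -188 (M = -196 + 8 = -188)
(M + G(40))*(-12 - 15)**2 = (-188 + 5)*(-12 - 15)**2 = -183*(-27)**2 = -183*729 = -133407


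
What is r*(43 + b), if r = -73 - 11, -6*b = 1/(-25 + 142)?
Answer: -422590/117 ≈ -3611.9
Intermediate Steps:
b = -1/702 (b = -1/(6*(-25 + 142)) = -⅙/117 = -⅙*1/117 = -1/702 ≈ -0.0014245)
r = -84
r*(43 + b) = -84*(43 - 1/702) = -84*30185/702 = -422590/117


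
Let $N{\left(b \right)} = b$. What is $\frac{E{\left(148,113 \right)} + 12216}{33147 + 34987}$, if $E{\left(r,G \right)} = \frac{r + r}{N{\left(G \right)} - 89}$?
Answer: $\frac{3335}{18582} \approx 0.17947$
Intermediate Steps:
$E{\left(r,G \right)} = \frac{2 r}{-89 + G}$ ($E{\left(r,G \right)} = \frac{r + r}{G - 89} = \frac{2 r}{-89 + G}$)
$\frac{E{\left(148,113 \right)} + 12216}{33147 + 34987} = \frac{2 \cdot 148 \frac{1}{-89 + 113} + 12216}{33147 + 34987} = \frac{2 \cdot 148 \cdot \frac{1}{24} + 12216}{68134} = \left(2 \cdot 148 \cdot \frac{1}{24} + 12216\right) \frac{1}{68134} = \left(\frac{37}{3} + 12216\right) \frac{1}{68134} = \frac{36685}{3} \cdot \frac{1}{68134} = \frac{3335}{18582}$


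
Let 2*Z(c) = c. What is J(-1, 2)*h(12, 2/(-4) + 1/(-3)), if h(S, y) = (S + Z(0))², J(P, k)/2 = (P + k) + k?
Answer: 864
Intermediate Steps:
Z(c) = c/2
J(P, k) = 2*P + 4*k (J(P, k) = 2*((P + k) + k) = 2*(P + 2*k) = 2*P + 4*k)
h(S, y) = S² (h(S, y) = (S + (½)*0)² = (S + 0)² = S²)
J(-1, 2)*h(12, 2/(-4) + 1/(-3)) = (2*(-1) + 4*2)*12² = (-2 + 8)*144 = 6*144 = 864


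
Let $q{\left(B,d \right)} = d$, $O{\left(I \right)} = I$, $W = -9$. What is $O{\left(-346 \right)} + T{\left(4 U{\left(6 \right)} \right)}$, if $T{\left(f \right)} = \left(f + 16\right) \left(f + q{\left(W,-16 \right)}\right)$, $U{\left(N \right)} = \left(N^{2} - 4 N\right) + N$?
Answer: $4582$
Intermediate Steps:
$U{\left(N \right)} = N^{2} - 3 N$
$T{\left(f \right)} = \left(-16 + f\right) \left(16 + f\right)$ ($T{\left(f \right)} = \left(f + 16\right) \left(f - 16\right) = \left(16 + f\right) \left(-16 + f\right) = \left(-16 + f\right) \left(16 + f\right)$)
$O{\left(-346 \right)} + T{\left(4 U{\left(6 \right)} \right)} = -346 - \left(256 - \left(4 \cdot 6 \left(-3 + 6\right)\right)^{2}\right) = -346 - \left(256 - \left(4 \cdot 6 \cdot 3\right)^{2}\right) = -346 - \left(256 - \left(4 \cdot 18\right)^{2}\right) = -346 - \left(256 - 72^{2}\right) = -346 + \left(-256 + 5184\right) = -346 + 4928 = 4582$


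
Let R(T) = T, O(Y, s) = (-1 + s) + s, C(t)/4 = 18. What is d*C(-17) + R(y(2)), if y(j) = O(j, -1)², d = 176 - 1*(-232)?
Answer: 29385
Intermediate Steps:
C(t) = 72 (C(t) = 4*18 = 72)
d = 408 (d = 176 + 232 = 408)
O(Y, s) = -1 + 2*s
y(j) = 9 (y(j) = (-1 + 2*(-1))² = (-1 - 2)² = (-3)² = 9)
d*C(-17) + R(y(2)) = 408*72 + 9 = 29376 + 9 = 29385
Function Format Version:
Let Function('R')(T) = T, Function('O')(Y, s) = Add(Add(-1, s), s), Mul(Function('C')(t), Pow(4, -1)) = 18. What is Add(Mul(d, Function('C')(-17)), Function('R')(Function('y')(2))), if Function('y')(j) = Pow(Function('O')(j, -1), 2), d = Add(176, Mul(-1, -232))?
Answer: 29385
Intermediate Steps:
Function('C')(t) = 72 (Function('C')(t) = Mul(4, 18) = 72)
d = 408 (d = Add(176, 232) = 408)
Function('O')(Y, s) = Add(-1, Mul(2, s))
Function('y')(j) = 9 (Function('y')(j) = Pow(Add(-1, Mul(2, -1)), 2) = Pow(Add(-1, -2), 2) = Pow(-3, 2) = 9)
Add(Mul(d, Function('C')(-17)), Function('R')(Function('y')(2))) = Add(Mul(408, 72), 9) = Add(29376, 9) = 29385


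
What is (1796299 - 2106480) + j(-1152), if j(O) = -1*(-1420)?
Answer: -308761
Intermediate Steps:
j(O) = 1420
(1796299 - 2106480) + j(-1152) = (1796299 - 2106480) + 1420 = -310181 + 1420 = -308761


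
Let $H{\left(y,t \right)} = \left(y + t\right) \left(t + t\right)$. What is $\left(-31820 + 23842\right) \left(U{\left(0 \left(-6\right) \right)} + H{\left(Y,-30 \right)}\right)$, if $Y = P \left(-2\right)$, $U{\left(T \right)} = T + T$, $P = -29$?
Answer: $13403040$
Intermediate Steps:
$U{\left(T \right)} = 2 T$
$Y = 58$ ($Y = \left(-29\right) \left(-2\right) = 58$)
$H{\left(y,t \right)} = 2 t \left(t + y\right)$ ($H{\left(y,t \right)} = \left(t + y\right) 2 t = 2 t \left(t + y\right)$)
$\left(-31820 + 23842\right) \left(U{\left(0 \left(-6\right) \right)} + H{\left(Y,-30 \right)}\right) = \left(-31820 + 23842\right) \left(2 \cdot 0 \left(-6\right) + 2 \left(-30\right) \left(-30 + 58\right)\right) = - 7978 \left(2 \cdot 0 + 2 \left(-30\right) 28\right) = - 7978 \left(0 - 1680\right) = \left(-7978\right) \left(-1680\right) = 13403040$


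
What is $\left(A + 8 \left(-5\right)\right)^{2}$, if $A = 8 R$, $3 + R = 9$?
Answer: $64$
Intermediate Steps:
$R = 6$ ($R = -3 + 9 = 6$)
$A = 48$ ($A = 8 \cdot 6 = 48$)
$\left(A + 8 \left(-5\right)\right)^{2} = \left(48 + 8 \left(-5\right)\right)^{2} = \left(48 - 40\right)^{2} = 8^{2} = 64$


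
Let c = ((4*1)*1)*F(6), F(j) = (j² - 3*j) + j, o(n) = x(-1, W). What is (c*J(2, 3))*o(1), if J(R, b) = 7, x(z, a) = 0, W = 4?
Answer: 0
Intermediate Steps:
o(n) = 0
F(j) = j² - 2*j
c = 96 (c = ((4*1)*1)*(6*(-2 + 6)) = (4*1)*(6*4) = 4*24 = 96)
(c*J(2, 3))*o(1) = (96*7)*0 = 672*0 = 0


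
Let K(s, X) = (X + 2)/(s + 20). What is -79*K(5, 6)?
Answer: -632/25 ≈ -25.280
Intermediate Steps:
K(s, X) = (2 + X)/(20 + s)
-79*K(5, 6) = -79*(2 + 6)/(20 + 5) = -79*8/25 = -632/25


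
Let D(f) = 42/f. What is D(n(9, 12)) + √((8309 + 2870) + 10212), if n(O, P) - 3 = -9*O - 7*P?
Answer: -7/27 + √21391 ≈ 146.00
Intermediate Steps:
n(O, P) = 3 - 9*O - 7*P (n(O, P) = 3 + (-9*O - 7*P) = 3 - 9*O - 7*P)
D(n(9, 12)) + √((8309 + 2870) + 10212) = 42/(3 - 9*9 - 7*12) + √((8309 + 2870) + 10212) = 42/(3 - 81 - 84) + √(11179 + 10212) = 42/(-162) + √21391 = 42*(-1/162) + √21391 = -7/27 + √21391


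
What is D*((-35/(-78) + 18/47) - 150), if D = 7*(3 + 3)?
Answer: -3827957/611 ≈ -6265.1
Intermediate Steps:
D = 42 (D = 7*6 = 42)
D*((-35/(-78) + 18/47) - 150) = 42*((-35/(-78) + 18/47) - 150) = 42*((-35*(-1/78) + 18*(1/47)) - 150) = 42*((35/78 + 18/47) - 150) = 42*(3049/3666 - 150) = 42*(-546851/3666) = -3827957/611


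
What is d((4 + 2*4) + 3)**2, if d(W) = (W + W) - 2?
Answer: 784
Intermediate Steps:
d(W) = -2 + 2*W (d(W) = 2*W - 2 = -2 + 2*W)
d((4 + 2*4) + 3)**2 = (-2 + 2*((4 + 2*4) + 3))**2 = (-2 + 2*((4 + 8) + 3))**2 = (-2 + 2*(12 + 3))**2 = (-2 + 2*15)**2 = (-2 + 30)**2 = 28**2 = 784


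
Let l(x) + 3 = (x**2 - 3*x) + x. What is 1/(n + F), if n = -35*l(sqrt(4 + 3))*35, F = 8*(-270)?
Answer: -353/391305 - 49*sqrt(7)/156522 ≈ -0.0017304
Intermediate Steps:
F = -2160
l(x) = -3 + x**2 - 2*x (l(x) = -3 + ((x**2 - 3*x) + x) = -3 + (x**2 - 2*x) = -3 + x**2 - 2*x)
n = -4900 + 2450*sqrt(7) (n = -35*(-3 + (sqrt(4 + 3))**2 - 2*sqrt(4 + 3))*35 = -35*(-3 + (sqrt(7))**2 - 2*sqrt(7))*35 = -35*(-3 + 7 - 2*sqrt(7))*35 = -35*(4 - 2*sqrt(7))*35 = (-140 + 70*sqrt(7))*35 = -4900 + 2450*sqrt(7) ≈ 1582.1)
1/(n + F) = 1/((-4900 + 2450*sqrt(7)) - 2160) = 1/(-7060 + 2450*sqrt(7))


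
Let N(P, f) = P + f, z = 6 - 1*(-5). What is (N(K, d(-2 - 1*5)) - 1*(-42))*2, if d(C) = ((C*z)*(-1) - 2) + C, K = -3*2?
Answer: 208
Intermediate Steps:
z = 11 (z = 6 + 5 = 11)
K = -6
d(C) = -2 - 10*C (d(C) = ((C*11)*(-1) - 2) + C = ((11*C)*(-1) - 2) + C = (-11*C - 2) + C = (-2 - 11*C) + C = -2 - 10*C)
(N(K, d(-2 - 1*5)) - 1*(-42))*2 = ((-6 + (-2 - 10*(-2 - 1*5))) - 1*(-42))*2 = ((-6 + (-2 - 10*(-2 - 5))) + 42)*2 = ((-6 + (-2 - 10*(-7))) + 42)*2 = ((-6 + (-2 + 70)) + 42)*2 = ((-6 + 68) + 42)*2 = (62 + 42)*2 = 104*2 = 208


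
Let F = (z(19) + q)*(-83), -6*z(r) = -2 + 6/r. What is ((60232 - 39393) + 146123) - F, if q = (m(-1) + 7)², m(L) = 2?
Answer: 9901373/57 ≈ 1.7371e+5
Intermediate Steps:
z(r) = ⅓ - 1/r (z(r) = -(-2 + 6/r)/6 = ⅓ - 1/r)
q = 81 (q = (2 + 7)² = 9² = 81)
F = -384539/57 (F = ((⅓)*(-3 + 19)/19 + 81)*(-83) = ((⅓)*(1/19)*16 + 81)*(-83) = (16/57 + 81)*(-83) = (4633/57)*(-83) = -384539/57 ≈ -6746.3)
((60232 - 39393) + 146123) - F = ((60232 - 39393) + 146123) - 1*(-384539/57) = (20839 + 146123) + 384539/57 = 166962 + 384539/57 = 9901373/57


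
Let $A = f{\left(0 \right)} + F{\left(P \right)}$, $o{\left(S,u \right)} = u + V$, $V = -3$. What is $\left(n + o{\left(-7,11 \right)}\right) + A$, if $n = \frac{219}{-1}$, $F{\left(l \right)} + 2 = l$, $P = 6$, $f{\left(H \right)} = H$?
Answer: $-207$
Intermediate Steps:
$F{\left(l \right)} = -2 + l$
$o{\left(S,u \right)} = -3 + u$ ($o{\left(S,u \right)} = u - 3 = -3 + u$)
$A = 4$ ($A = 0 + \left(-2 + 6\right) = 0 + 4 = 4$)
$n = -219$ ($n = 219 \left(-1\right) = -219$)
$\left(n + o{\left(-7,11 \right)}\right) + A = \left(-219 + \left(-3 + 11\right)\right) + 4 = \left(-219 + 8\right) + 4 = -211 + 4 = -207$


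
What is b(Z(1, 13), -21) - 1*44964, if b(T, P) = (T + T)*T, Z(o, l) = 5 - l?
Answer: -44836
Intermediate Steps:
b(T, P) = 2*T² (b(T, P) = (2*T)*T = 2*T²)
b(Z(1, 13), -21) - 1*44964 = 2*(5 - 1*13)² - 1*44964 = 2*(5 - 13)² - 44964 = 2*(-8)² - 44964 = 2*64 - 44964 = 128 - 44964 = -44836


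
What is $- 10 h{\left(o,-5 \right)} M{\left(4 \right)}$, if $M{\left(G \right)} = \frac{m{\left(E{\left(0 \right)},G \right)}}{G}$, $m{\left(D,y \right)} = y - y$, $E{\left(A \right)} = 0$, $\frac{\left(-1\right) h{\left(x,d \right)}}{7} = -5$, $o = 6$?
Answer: $0$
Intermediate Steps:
$h{\left(x,d \right)} = 35$ ($h{\left(x,d \right)} = \left(-7\right) \left(-5\right) = 35$)
$m{\left(D,y \right)} = 0$
$M{\left(G \right)} = 0$ ($M{\left(G \right)} = \frac{0}{G} = 0$)
$- 10 h{\left(o,-5 \right)} M{\left(4 \right)} = \left(-10\right) 35 \cdot 0 = \left(-350\right) 0 = 0$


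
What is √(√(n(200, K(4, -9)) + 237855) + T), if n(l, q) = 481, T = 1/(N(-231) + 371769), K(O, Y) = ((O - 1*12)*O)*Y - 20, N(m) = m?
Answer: √(41282 + 1717837152192*√19)/123846 ≈ 22.095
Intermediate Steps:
K(O, Y) = -20 + O*Y*(-12 + O) (K(O, Y) = ((O - 12)*O)*Y - 20 = ((-12 + O)*O)*Y - 20 = (O*(-12 + O))*Y - 20 = O*Y*(-12 + O) - 20 = -20 + O*Y*(-12 + O))
T = 1/371538 (T = 1/(-231 + 371769) = 1/371538 ≈ 2.6915e-6)
√(√(n(200, K(4, -9)) + 237855) + T) = √(√(481 + 237855) + 1/371538) = √(√238336 + 1/371538) = √(112*√19 + 1/371538) = √(1/371538 + 112*√19)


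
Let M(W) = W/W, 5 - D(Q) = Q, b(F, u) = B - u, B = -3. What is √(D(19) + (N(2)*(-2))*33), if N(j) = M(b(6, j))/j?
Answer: I*√47 ≈ 6.8557*I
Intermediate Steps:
b(F, u) = -3 - u
D(Q) = 5 - Q
M(W) = 1
N(j) = 1/j
√(D(19) + (N(2)*(-2))*33) = √((5 - 1*19) + (-2/2)*33) = √((5 - 19) + ((½)*(-2))*33) = √(-14 - 1*33) = √(-14 - 33) = √(-47) = I*√47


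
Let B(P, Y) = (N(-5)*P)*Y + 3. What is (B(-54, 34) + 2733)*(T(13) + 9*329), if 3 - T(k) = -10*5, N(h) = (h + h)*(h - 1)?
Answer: -323775936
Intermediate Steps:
N(h) = 2*h*(-1 + h) (N(h) = (2*h)*(-1 + h) = 2*h*(-1 + h))
T(k) = 53 (T(k) = 3 - (-10)*5 = 3 - 1*(-50) = 3 + 50 = 53)
B(P, Y) = 3 + 60*P*Y (B(P, Y) = ((2*(-5)*(-1 - 5))*P)*Y + 3 = ((2*(-5)*(-6))*P)*Y + 3 = (60*P)*Y + 3 = 60*P*Y + 3 = 3 + 60*P*Y)
(B(-54, 34) + 2733)*(T(13) + 9*329) = ((3 + 60*(-54)*34) + 2733)*(53 + 9*329) = ((3 - 110160) + 2733)*(53 + 2961) = (-110157 + 2733)*3014 = -107424*3014 = -323775936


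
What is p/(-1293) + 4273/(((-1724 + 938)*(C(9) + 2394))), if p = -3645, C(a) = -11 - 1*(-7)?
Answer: 2280584437/809650740 ≈ 2.8167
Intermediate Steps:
C(a) = -4 (C(a) = -11 + 7 = -4)
p/(-1293) + 4273/(((-1724 + 938)*(C(9) + 2394))) = -3645/(-1293) + 4273/(((-1724 + 938)*(-4 + 2394))) = -3645*(-1/1293) + 4273/((-786*2390)) = 1215/431 + 4273/(-1878540) = 1215/431 + 4273*(-1/1878540) = 1215/431 - 4273/1878540 = 2280584437/809650740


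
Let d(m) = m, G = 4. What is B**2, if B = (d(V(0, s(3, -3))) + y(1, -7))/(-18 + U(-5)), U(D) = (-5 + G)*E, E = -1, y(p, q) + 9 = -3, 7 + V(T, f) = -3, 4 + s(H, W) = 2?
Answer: 484/289 ≈ 1.6747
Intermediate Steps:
s(H, W) = -2 (s(H, W) = -4 + 2 = -2)
V(T, f) = -10 (V(T, f) = -7 - 3 = -10)
y(p, q) = -12 (y(p, q) = -9 - 3 = -12)
U(D) = 1 (U(D) = (-5 + 4)*(-1) = -1*(-1) = 1)
B = 22/17 (B = (-10 - 12)/(-18 + 1) = -22/(-17) = -22*(-1/17) = 22/17 ≈ 1.2941)
B**2 = (22/17)**2 = 484/289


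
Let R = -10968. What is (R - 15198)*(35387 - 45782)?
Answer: 271995570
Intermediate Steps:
(R - 15198)*(35387 - 45782) = (-10968 - 15198)*(35387 - 45782) = -26166*(-10395) = 271995570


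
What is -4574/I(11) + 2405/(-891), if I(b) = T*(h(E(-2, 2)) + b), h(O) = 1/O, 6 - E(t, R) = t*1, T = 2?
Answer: -16515781/79299 ≈ -208.27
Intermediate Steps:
E(t, R) = 6 - t
I(b) = ¼ + 2*b (I(b) = 2*(1/(6 - 1*(-2)) + b) = 2*(1/(6 + 2) + b) = 2*(1/8 + b) = 2*(⅛ + b) = ¼ + 2*b)
-4574/I(11) + 2405/(-891) = -4574/(¼ + 2*11) + 2405/(-891) = -4574/(¼ + 22) + 2405*(-1/891) = -4574/89/4 - 2405/891 = -4574*4/89 - 2405/891 = -18296/89 - 2405/891 = -16515781/79299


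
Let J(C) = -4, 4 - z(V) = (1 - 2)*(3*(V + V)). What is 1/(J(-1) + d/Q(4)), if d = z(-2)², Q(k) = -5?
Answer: -5/84 ≈ -0.059524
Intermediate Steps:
z(V) = 4 + 6*V (z(V) = 4 - (1 - 2)*3*(V + V) = 4 - (-1)*3*(2*V) = 4 - (-1)*6*V = 4 - (-6)*V = 4 + 6*V)
d = 64 (d = (4 + 6*(-2))² = (4 - 12)² = (-8)² = 64)
1/(J(-1) + d/Q(4)) = 1/(-4 + 64/(-5)) = 1/(-4 + 64*(-⅕)) = 1/(-4 - 64/5) = 1/(-84/5) = -5/84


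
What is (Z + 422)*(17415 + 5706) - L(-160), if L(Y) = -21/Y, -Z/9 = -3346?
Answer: 112963656939/160 ≈ 7.0602e+8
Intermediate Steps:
Z = 30114 (Z = -9*(-3346) = 30114)
(Z + 422)*(17415 + 5706) - L(-160) = (30114 + 422)*(17415 + 5706) - (-21)/(-160) = 30536*23121 - (-21)*(-1)/160 = 706022856 - 1*21/160 = 706022856 - 21/160 = 112963656939/160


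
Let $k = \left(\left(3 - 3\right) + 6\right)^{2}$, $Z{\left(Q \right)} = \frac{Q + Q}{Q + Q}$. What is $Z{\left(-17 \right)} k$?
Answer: $36$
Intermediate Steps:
$Z{\left(Q \right)} = 1$ ($Z{\left(Q \right)} = \frac{2 Q}{2 Q} = 2 Q \frac{1}{2 Q} = 1$)
$k = 36$ ($k = \left(0 + 6\right)^{2} = 6^{2} = 36$)
$Z{\left(-17 \right)} k = 1 \cdot 36 = 36$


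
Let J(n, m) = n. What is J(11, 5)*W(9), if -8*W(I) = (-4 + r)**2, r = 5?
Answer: -11/8 ≈ -1.3750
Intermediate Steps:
W(I) = -1/8 (W(I) = -(-4 + 5)**2/8 = -1/8*1**2 = -1/8*1 = -1/8)
J(11, 5)*W(9) = 11*(-1/8) = -11/8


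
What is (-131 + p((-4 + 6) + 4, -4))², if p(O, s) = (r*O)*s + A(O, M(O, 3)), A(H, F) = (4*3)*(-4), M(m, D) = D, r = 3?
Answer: 63001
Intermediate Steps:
A(H, F) = -48 (A(H, F) = 12*(-4) = -48)
p(O, s) = -48 + 3*O*s (p(O, s) = (3*O)*s - 48 = 3*O*s - 48 = -48 + 3*O*s)
(-131 + p((-4 + 6) + 4, -4))² = (-131 + (-48 + 3*((-4 + 6) + 4)*(-4)))² = (-131 + (-48 + 3*(2 + 4)*(-4)))² = (-131 + (-48 + 3*6*(-4)))² = (-131 + (-48 - 72))² = (-131 - 120)² = (-251)² = 63001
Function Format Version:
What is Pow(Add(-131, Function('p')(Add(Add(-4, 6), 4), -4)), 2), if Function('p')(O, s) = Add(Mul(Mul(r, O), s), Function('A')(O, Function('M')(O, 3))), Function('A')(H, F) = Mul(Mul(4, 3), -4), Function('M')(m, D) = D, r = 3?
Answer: 63001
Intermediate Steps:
Function('A')(H, F) = -48 (Function('A')(H, F) = Mul(12, -4) = -48)
Function('p')(O, s) = Add(-48, Mul(3, O, s)) (Function('p')(O, s) = Add(Mul(Mul(3, O), s), -48) = Add(Mul(3, O, s), -48) = Add(-48, Mul(3, O, s)))
Pow(Add(-131, Function('p')(Add(Add(-4, 6), 4), -4)), 2) = Pow(Add(-131, Add(-48, Mul(3, Add(Add(-4, 6), 4), -4))), 2) = Pow(Add(-131, Add(-48, Mul(3, Add(2, 4), -4))), 2) = Pow(Add(-131, Add(-48, Mul(3, 6, -4))), 2) = Pow(Add(-131, Add(-48, -72)), 2) = Pow(Add(-131, -120), 2) = Pow(-251, 2) = 63001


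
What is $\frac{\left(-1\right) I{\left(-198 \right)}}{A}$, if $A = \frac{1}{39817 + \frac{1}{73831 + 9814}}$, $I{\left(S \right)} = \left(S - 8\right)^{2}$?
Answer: $- \frac{141332799505176}{83645} \approx -1.6897 \cdot 10^{9}$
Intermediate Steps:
$I{\left(S \right)} = \left(-8 + S\right)^{2}$
$A = \frac{83645}{3330492966}$ ($A = \frac{1}{39817 + \frac{1}{83645}} = \frac{1}{\frac{3330492966}{83645}} = \frac{83645}{3330492966} \approx 2.5115 \cdot 10^{-5}$)
$\frac{\left(-1\right) I{\left(-198 \right)}}{A} = \frac{\left(-1\right) \left(-8 - 198\right)^{2}}{\frac{83645}{3330492966}} = - \left(-206\right)^{2} \cdot \frac{3330492966}{83645} = \left(-1\right) 42436 \cdot \frac{3330492966}{83645} = \left(-42436\right) \frac{3330492966}{83645} = - \frac{141332799505176}{83645}$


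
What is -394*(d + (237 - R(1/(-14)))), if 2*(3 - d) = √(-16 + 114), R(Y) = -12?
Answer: -99288 + 1379*√2 ≈ -97338.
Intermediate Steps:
d = 3 - 7*√2/2 (d = 3 - √(-16 + 114)/2 = 3 - 7*√2/2 ≈ -1.9497)
-394*(d + (237 - R(1/(-14)))) = -394*((3 - 7*√2/2) + (237 - 1*(-12))) = -394*((3 - 7*√2/2) + (237 + 12)) = -394*((3 - 7*√2/2) + 249) = -394*(252 - 7*√2/2) = -99288 + 1379*√2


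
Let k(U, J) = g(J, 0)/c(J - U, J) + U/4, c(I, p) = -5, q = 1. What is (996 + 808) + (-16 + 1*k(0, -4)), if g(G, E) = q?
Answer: 8939/5 ≈ 1787.8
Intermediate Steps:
g(G, E) = 1
k(U, J) = -1/5 + U/4 (k(U, J) = 1/(-5) + U/4 = 1*(-1/5) + U*(1/4) = -1/5 + U/4)
(996 + 808) + (-16 + 1*k(0, -4)) = (996 + 808) + (-16 + 1*(-1/5 + (1/4)*0)) = 1804 + (-16 + 1*(-1/5 + 0)) = 1804 + (-16 + 1*(-1/5)) = 1804 + (-16 - 1/5) = 1804 - 81/5 = 8939/5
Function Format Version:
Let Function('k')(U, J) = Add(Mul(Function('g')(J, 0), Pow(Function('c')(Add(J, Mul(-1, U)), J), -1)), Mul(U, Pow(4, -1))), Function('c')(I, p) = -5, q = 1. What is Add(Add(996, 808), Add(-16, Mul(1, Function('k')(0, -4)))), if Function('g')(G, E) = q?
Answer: Rational(8939, 5) ≈ 1787.8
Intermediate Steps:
Function('g')(G, E) = 1
Function('k')(U, J) = Add(Rational(-1, 5), Mul(Rational(1, 4), U)) (Function('k')(U, J) = Add(Mul(1, Pow(-5, -1)), Mul(U, Pow(4, -1))) = Add(Mul(1, Rational(-1, 5)), Mul(U, Rational(1, 4))) = Add(Rational(-1, 5), Mul(Rational(1, 4), U)))
Add(Add(996, 808), Add(-16, Mul(1, Function('k')(0, -4)))) = Add(Add(996, 808), Add(-16, Mul(1, Add(Rational(-1, 5), Mul(Rational(1, 4), 0))))) = Add(1804, Add(-16, Mul(1, Add(Rational(-1, 5), 0)))) = Add(1804, Add(-16, Mul(1, Rational(-1, 5)))) = Add(1804, Add(-16, Rational(-1, 5))) = Add(1804, Rational(-81, 5)) = Rational(8939, 5)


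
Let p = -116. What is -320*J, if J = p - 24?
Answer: 44800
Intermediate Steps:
J = -140 (J = -116 - 24 = -140)
-320*J = -320*(-140) = 44800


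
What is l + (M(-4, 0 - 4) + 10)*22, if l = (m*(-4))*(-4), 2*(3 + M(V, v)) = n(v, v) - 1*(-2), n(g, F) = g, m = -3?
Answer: 84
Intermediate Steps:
M(V, v) = -2 + v/2 (M(V, v) = -3 + (v - 1*(-2))/2 = -3 + (v + 2)/2 = -3 + (2 + v)/2 = -3 + (1 + v/2) = -2 + v/2)
l = -48 (l = -3*(-4)*(-4) = 12*(-4) = -48)
l + (M(-4, 0 - 4) + 10)*22 = -48 + ((-2 + (0 - 4)/2) + 10)*22 = -48 + ((-2 + (1/2)*(-4)) + 10)*22 = -48 + ((-2 - 2) + 10)*22 = -48 + (-4 + 10)*22 = -48 + 6*22 = -48 + 132 = 84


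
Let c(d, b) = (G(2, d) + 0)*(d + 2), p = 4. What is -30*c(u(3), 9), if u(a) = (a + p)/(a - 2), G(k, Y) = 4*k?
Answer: -2160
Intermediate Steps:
u(a) = (4 + a)/(-2 + a) (u(a) = (a + 4)/(a - 2) = (4 + a)/(-2 + a))
c(d, b) = 16 + 8*d (c(d, b) = (4*2 + 0)*(d + 2) = (8 + 0)*(2 + d) = 8*(2 + d) = 16 + 8*d)
-30*c(u(3), 9) = -30*(16 + 8*((4 + 3)/(-2 + 3))) = -30*(16 + 8*(7/1)) = -30*(16 + 8*(1*7)) = -30*(16 + 8*7) = -30*(16 + 56) = -30*72 = -2160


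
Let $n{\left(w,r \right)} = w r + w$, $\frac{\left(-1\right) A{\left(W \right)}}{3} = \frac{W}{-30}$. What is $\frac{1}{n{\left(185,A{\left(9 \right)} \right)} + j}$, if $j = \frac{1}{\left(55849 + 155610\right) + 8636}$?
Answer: $\frac{440190}{154726787} \approx 0.0028449$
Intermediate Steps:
$A{\left(W \right)} = \frac{W}{10}$ ($A{\left(W \right)} = - 3 \frac{W}{-30} = - 3 W \left(- \frac{1}{30}\right) = - 3 \left(- \frac{W}{30}\right) = \frac{W}{10}$)
$j = \frac{1}{220095}$ ($j = \frac{1}{211459 + 8636} = \frac{1}{220095} \approx 4.5435 \cdot 10^{-6}$)
$n{\left(w,r \right)} = w + r w$ ($n{\left(w,r \right)} = r w + w = w + r w$)
$\frac{1}{n{\left(185,A{\left(9 \right)} \right)} + j} = \frac{1}{185 \left(1 + \frac{1}{10} \cdot 9\right) + \frac{1}{220095}} = \frac{1}{185 \left(1 + \frac{9}{10}\right) + \frac{1}{220095}} = \frac{1}{185 \cdot \frac{19}{10} + \frac{1}{220095}} = \frac{1}{\frac{703}{2} + \frac{1}{220095}} = \frac{1}{\frac{154726787}{440190}} = \frac{440190}{154726787}$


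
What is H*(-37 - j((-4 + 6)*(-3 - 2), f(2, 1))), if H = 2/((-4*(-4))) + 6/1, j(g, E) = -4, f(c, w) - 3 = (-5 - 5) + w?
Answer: -1617/8 ≈ -202.13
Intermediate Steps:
f(c, w) = -7 + w (f(c, w) = 3 + ((-5 - 5) + w) = 3 + (-10 + w) = -7 + w)
H = 49/8 (H = 2/16 + 6*1 = 2*(1/16) + 6 = ⅛ + 6 = 49/8 ≈ 6.1250)
H*(-37 - j((-4 + 6)*(-3 - 2), f(2, 1))) = 49*(-37 - 1*(-4))/8 = 49*(-37 + 4)/8 = (49/8)*(-33) = -1617/8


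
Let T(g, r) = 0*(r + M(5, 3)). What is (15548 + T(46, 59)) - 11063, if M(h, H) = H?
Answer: 4485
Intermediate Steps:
T(g, r) = 0 (T(g, r) = 0*(r + 3) = 0*(3 + r) = 0)
(15548 + T(46, 59)) - 11063 = (15548 + 0) - 11063 = 15548 - 11063 = 4485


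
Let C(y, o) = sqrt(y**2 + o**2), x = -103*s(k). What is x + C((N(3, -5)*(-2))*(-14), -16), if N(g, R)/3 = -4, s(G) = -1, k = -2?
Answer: 103 + 16*sqrt(442) ≈ 439.38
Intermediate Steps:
N(g, R) = -12 (N(g, R) = 3*(-4) = -12)
x = 103 (x = -103*(-1) = 103)
C(y, o) = sqrt(o**2 + y**2)
x + C((N(3, -5)*(-2))*(-14), -16) = 103 + sqrt((-16)**2 + (-12*(-2)*(-14))**2) = 103 + sqrt(256 + (24*(-14))**2) = 103 + sqrt(256 + (-336)**2) = 103 + sqrt(256 + 112896) = 103 + sqrt(113152) = 103 + 16*sqrt(442)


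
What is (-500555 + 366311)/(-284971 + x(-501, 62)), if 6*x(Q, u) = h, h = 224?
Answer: 402732/854801 ≈ 0.47114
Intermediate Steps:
x(Q, u) = 112/3 (x(Q, u) = (1/6)*224 = 112/3)
(-500555 + 366311)/(-284971 + x(-501, 62)) = (-500555 + 366311)/(-284971 + 112/3) = -134244/(-854801/3) = -134244*(-3/854801) = 402732/854801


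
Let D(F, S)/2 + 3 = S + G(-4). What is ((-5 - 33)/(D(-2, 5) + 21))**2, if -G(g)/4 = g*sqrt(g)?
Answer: 1444/(25 + 64*I)**2 ≈ -0.22488 - 0.20732*I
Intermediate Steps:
G(g) = -4*g**(3/2) (G(g) = -4*g*sqrt(g) = -4*g**(3/2))
D(F, S) = -6 + 2*S + 64*I (D(F, S) = -6 + 2*(S - (-32)*I) = -6 + 2*(S + 32*I) = -6 + (2*S + 64*I) = -6 + 2*S + 64*I)
((-5 - 33)/(D(-2, 5) + 21))**2 = ((-5 - 33)/((-6 + 2*5 + 64*I) + 21))**2 = (-38/((-6 + 10 + 64*I) + 21))**2 = (-38/((4 + 64*I) + 21))**2 = (-38*(25 - 64*I)/4721)**2 = 1444*(25 - 64*I)**2/22287841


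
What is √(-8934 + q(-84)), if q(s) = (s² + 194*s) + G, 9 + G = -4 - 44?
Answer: I*√18231 ≈ 135.02*I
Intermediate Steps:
G = -57 (G = -9 + (-4 - 44) = -9 - 48 = -57)
q(s) = -57 + s² + 194*s (q(s) = (s² + 194*s) - 57 = -57 + s² + 194*s)
√(-8934 + q(-84)) = √(-8934 + (-57 + (-84)² + 194*(-84))) = √(-8934 + (-57 + 7056 - 16296)) = √(-8934 - 9297) = √(-18231) = I*√18231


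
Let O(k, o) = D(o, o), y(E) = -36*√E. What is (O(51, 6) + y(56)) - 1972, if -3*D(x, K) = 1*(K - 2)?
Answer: -5920/3 - 72*√14 ≈ -2242.7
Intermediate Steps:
D(x, K) = ⅔ - K/3 (D(x, K) = -(K - 2)/3 = -(-2 + K)/3 = ⅔ - K/3)
O(k, o) = ⅔ - o/3
(O(51, 6) + y(56)) - 1972 = ((⅔ - ⅓*6) - 72*√14) - 1972 = ((⅔ - 2) - 72*√14) - 1972 = (-4/3 - 72*√14) - 1972 = -5920/3 - 72*√14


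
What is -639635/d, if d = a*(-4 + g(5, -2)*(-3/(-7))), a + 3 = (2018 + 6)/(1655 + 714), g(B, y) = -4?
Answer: -92235367/1768 ≈ -52169.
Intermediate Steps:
a = -221/103 (a = -3 + (2018 + 6)/(1655 + 714) = -3 + 2024/2369 = -3 + 2024*(1/2369) = -3 + 88/103 = -221/103 ≈ -2.1456)
d = 8840/721 (d = -221*(-4 - (-12)/(-7))/103 = -221*(-4 - (-12)*(-1)/7)/103 = -221*(-4 - 4*3/7)/103 = -221*(-4 - 12/7)/103 = -221/103*(-40/7) = 8840/721 ≈ 12.261)
-639635/d = -639635/8840/721 = -639635*721/8840 = -92235367/1768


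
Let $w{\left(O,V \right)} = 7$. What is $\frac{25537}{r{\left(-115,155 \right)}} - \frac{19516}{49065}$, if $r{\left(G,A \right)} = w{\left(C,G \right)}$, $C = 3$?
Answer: $\frac{1252836293}{343455} \approx 3647.7$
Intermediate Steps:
$r{\left(G,A \right)} = 7$
$\frac{25537}{r{\left(-115,155 \right)}} - \frac{19516}{49065} = \frac{25537}{7} - \frac{19516}{49065} = \frac{1252836293}{343455}$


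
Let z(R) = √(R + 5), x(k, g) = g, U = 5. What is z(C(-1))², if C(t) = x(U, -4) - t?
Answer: 2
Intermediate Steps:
C(t) = -4 - t
z(R) = √(5 + R)
z(C(-1))² = (√(5 + (-4 - 1*(-1))))² = (√(5 + (-4 + 1)))² = (√(5 - 3))² = (√2)² = 2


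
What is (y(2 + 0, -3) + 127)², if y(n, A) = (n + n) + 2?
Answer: 17689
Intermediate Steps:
y(n, A) = 2 + 2*n (y(n, A) = 2*n + 2 = 2 + 2*n)
(y(2 + 0, -3) + 127)² = ((2 + 2*(2 + 0)) + 127)² = ((2 + 2*2) + 127)² = ((2 + 4) + 127)² = (6 + 127)² = 133² = 17689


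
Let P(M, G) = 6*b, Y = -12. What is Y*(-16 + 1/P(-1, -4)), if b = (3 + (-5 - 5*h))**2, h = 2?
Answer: 13823/72 ≈ 191.99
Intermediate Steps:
b = 144 (b = (3 + (-5 - 5*2))**2 = (3 + (-5 - 10))**2 = (3 - 15)**2 = (-12)**2 = 144)
P(M, G) = 864 (P(M, G) = 6*144 = 864)
Y*(-16 + 1/P(-1, -4)) = -12*(-16 + 1/864) = -12*(-13823/864) = 13823/72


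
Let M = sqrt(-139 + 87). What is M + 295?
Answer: 295 + 2*I*sqrt(13) ≈ 295.0 + 7.2111*I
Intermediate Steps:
M = 2*I*sqrt(13) (M = sqrt(-52) = 2*I*sqrt(13) ≈ 7.2111*I)
M + 295 = 2*I*sqrt(13) + 295 = 295 + 2*I*sqrt(13)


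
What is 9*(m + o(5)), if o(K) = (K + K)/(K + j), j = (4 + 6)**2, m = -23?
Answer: -1443/7 ≈ -206.14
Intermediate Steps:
j = 100 (j = 10**2 = 100)
o(K) = 2*K/(100 + K) (o(K) = (K + K)/(K + 100) = (2*K)/(100 + K) = 2*K/(100 + K))
9*(m + o(5)) = 9*(-23 + 2*5/(100 + 5)) = 9*(-23 + 2*5/105) = 9*(-23 + 2*5*(1/105)) = 9*(-23 + 2/21) = 9*(-481/21) = -1443/7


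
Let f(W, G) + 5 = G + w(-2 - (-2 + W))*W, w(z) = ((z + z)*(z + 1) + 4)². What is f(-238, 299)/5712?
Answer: -220033682987/408 ≈ -5.3930e+8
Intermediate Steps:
w(z) = (4 + 2*z*(1 + z))² (w(z) = ((2*z)*(1 + z) + 4)² = (2*z*(1 + z) + 4)² = (4 + 2*z*(1 + z))²)
f(W, G) = -5 + G + 4*W*(2 + W² - W)² (f(W, G) = -5 + (G + (4*(2 + (-2 - (-2 + W)) + (-2 - (-2 + W))²)²)*W) = -5 + (G + (4*(2 + (-2 + (2 - W)) + (-2 + (2 - W))²)²)*W) = -5 + (G + (4*(2 - W + (-W)²)²)*W) = -5 + (G + (4*(2 - W + W²)²)*W) = -5 + (G + (4*(2 + W² - W)²)*W) = -5 + (G + 4*W*(2 + W² - W)²) = -5 + G + 4*W*(2 + W² - W)²)
f(-238, 299)/5712 = (-5 + 299 + 4*(-238)*(2 + (-238)² - 1*(-238))²)/5712 = (-5 + 299 + 4*(-238)*(2 + 56644 + 238)²)*(1/5712) = (-5 + 299 + 4*(-238)*56884²)*(1/5712) = (-5 + 299 + 4*(-238)*3235789456)*(1/5712) = (-5 + 299 - 3080471562112)*(1/5712) = -3080471561818*1/5712 = -220033682987/408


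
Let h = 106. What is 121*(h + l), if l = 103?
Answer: 25289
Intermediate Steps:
121*(h + l) = 121*(106 + 103) = 121*209 = 25289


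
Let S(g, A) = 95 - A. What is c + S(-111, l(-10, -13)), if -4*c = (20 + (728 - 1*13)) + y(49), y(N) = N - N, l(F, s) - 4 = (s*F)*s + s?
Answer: 6441/4 ≈ 1610.3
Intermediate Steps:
l(F, s) = 4 + s + F*s² (l(F, s) = 4 + ((s*F)*s + s) = 4 + ((F*s)*s + s) = 4 + (F*s² + s) = 4 + (s + F*s²) = 4 + s + F*s²)
y(N) = 0
c = -735/4 (c = -((20 + (728 - 1*13)) + 0)/4 = -((20 + (728 - 13)) + 0)/4 = -((20 + 715) + 0)/4 = -(735 + 0)/4 = -¼*735 = -735/4 ≈ -183.75)
c + S(-111, l(-10, -13)) = -735/4 + (95 - (4 - 13 - 10*(-13)²)) = -735/4 + (95 - (4 - 13 - 10*169)) = -735/4 + (95 - (4 - 13 - 1690)) = -735/4 + (95 - 1*(-1699)) = -735/4 + (95 + 1699) = -735/4 + 1794 = 6441/4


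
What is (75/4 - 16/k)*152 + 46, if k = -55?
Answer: 161712/55 ≈ 2940.2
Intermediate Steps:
(75/4 - 16/k)*152 + 46 = (75/4 - 16/(-55))*152 + 46 = (75*(1/4) - 16*(-1/55))*152 + 46 = (75/4 + 16/55)*152 + 46 = (4189/220)*152 + 46 = 159182/55 + 46 = 161712/55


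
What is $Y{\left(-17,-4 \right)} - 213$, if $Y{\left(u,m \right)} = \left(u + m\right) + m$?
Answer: $-238$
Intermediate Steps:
$Y{\left(u,m \right)} = u + 2 m$ ($Y{\left(u,m \right)} = \left(m + u\right) + m = u + 2 m$)
$Y{\left(-17,-4 \right)} - 213 = \left(-17 + 2 \left(-4\right)\right) - 213 = \left(-17 - 8\right) - 213 = -25 - 213 = -238$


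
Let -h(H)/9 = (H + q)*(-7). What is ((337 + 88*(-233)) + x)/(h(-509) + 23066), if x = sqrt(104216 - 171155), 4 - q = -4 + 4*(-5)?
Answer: 20167/7237 - I*sqrt(66939)/7237 ≈ 2.7867 - 0.03575*I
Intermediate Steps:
q = 28 (q = 4 - (-4 + 4*(-5)) = 4 - (-4 - 20) = 4 - 1*(-24) = 4 + 24 = 28)
h(H) = 1764 + 63*H (h(H) = -9*(H + 28)*(-7) = -9*(28 + H)*(-7) = -9*(-196 - 7*H) = 1764 + 63*H)
x = I*sqrt(66939) (x = sqrt(-66939) = I*sqrt(66939) ≈ 258.73*I)
((337 + 88*(-233)) + x)/(h(-509) + 23066) = ((337 + 88*(-233)) + I*sqrt(66939))/((1764 + 63*(-509)) + 23066) = ((337 - 20504) + I*sqrt(66939))/((1764 - 32067) + 23066) = (-20167 + I*sqrt(66939))/(-30303 + 23066) = (-20167 + I*sqrt(66939))/(-7237) = (-20167 + I*sqrt(66939))*(-1/7237) = 20167/7237 - I*sqrt(66939)/7237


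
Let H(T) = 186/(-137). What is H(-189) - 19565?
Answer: -2680591/137 ≈ -19566.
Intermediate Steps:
H(T) = -186/137 (H(T) = 186*(-1/137) = -186/137)
H(-189) - 19565 = -186/137 - 19565 = -2680591/137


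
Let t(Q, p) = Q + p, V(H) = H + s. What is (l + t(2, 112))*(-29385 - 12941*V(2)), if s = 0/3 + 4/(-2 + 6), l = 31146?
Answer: -2132182080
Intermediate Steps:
s = 1 (s = 0*(⅓) + 4/4 = 0 + 4*(¼) = 0 + 1 = 1)
V(H) = 1 + H (V(H) = H + 1 = 1 + H)
(l + t(2, 112))*(-29385 - 12941*V(2)) = (31146 + (2 + 112))*(-29385 - 12941*(1 + 2)) = (31146 + 114)*(-29385 - 12941*3) = 31260*(-29385 - 38823) = 31260*(-68208) = -2132182080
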